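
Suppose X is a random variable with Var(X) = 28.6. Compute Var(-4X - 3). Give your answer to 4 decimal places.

Var(-4X - 3) = (-4)²·Var(X) = 16·28.6 = 457.6

457.6000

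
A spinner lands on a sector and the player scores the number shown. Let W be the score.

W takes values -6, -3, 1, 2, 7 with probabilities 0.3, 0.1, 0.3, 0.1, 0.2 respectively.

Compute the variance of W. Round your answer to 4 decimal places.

22.1600

E[W] = (-6)(0.3) + (-3)(0.1) + (1)(0.3) + (2)(0.1) + (7)(0.2) = -0.2
E[W²] = (-6)²(0.3) + (-3)²(0.1) + (1)²(0.3) + (2)²(0.1) + (7)²(0.2) = 22.2
Var(W) = E[W²] − (E[W])² = 22.2 − (-0.2)² = 22.16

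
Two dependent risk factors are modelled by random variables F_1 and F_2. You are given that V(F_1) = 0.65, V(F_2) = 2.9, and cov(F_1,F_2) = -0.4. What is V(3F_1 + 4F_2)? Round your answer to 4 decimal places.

V(3F_1 + 4F_2) = (3)²·V(F_1) + (4)²·V(F_2) + 2·(3)·(4)·cov(F_1,F_2)
= 9·0.65 + 16·2.9 + 24·-0.4 = 42.65

42.6500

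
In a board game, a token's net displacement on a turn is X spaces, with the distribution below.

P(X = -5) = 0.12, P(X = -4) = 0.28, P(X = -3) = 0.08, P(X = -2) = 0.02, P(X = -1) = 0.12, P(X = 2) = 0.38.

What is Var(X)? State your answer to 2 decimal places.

8.07

E[X] = (-5)(0.12) + (-4)(0.28) + (-3)(0.08) + (-2)(0.02) + (-1)(0.12) + (2)(0.38) = -1.36
E[X²] = (-5)²(0.12) + (-4)²(0.28) + (-3)²(0.08) + (-2)²(0.02) + (-1)²(0.12) + (2)²(0.38) = 9.92
Var(X) = E[X²] − (E[X])² = 9.92 − (-1.36)² = 8.0704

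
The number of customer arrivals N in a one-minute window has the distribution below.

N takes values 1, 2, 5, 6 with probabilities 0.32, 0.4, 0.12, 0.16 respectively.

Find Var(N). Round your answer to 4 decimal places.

3.4976

E[N] = (1)(0.32) + (2)(0.4) + (5)(0.12) + (6)(0.16) = 2.68
E[N²] = (1)²(0.32) + (2)²(0.4) + (5)²(0.12) + (6)²(0.16) = 10.68
Var(N) = E[N²] − (E[N])² = 10.68 − (2.68)² = 3.4976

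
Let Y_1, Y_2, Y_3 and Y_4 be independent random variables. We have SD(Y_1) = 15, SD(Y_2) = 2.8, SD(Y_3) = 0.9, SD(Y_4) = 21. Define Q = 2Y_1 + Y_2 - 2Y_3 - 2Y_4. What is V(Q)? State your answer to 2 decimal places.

V(Y_1) = 225, V(Y_2) = 7.84, V(Y_3) = 0.81, V(Y_4) = 441
By independence, V(Q) = (2)²V(Y_1) + (1)²V(Y_2) + (-2)²V(Y_3) + (-2)²V(Y_4)
= (2)²·225 + (1)²·7.84 + (-2)²·0.81 + (-2)²·441 = 2675.08

2675.08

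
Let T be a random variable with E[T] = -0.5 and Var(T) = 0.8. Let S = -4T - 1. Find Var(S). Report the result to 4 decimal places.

12.8000

Var(-4T - 1) = (-4)²·Var(T) = 16·0.8 = 12.8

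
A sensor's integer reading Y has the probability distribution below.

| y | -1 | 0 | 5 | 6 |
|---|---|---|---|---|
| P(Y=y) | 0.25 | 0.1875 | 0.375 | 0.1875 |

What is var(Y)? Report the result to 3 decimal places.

8.813

E[Y] = (-1)(0.25) + (0)(0.1875) + (5)(0.375) + (6)(0.1875) = 2.75
E[Y²] = (-1)²(0.25) + (0)²(0.1875) + (5)²(0.375) + (6)²(0.1875) = 16.375
var(Y) = E[Y²] − (E[Y])² = 16.375 − (2.75)² = 8.8125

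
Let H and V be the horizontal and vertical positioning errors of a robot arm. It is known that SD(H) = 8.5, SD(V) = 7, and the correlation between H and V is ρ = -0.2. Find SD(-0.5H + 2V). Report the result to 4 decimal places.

15.4228

Var(H) = (8.5)² = 72.25;  Var(V) = (7)² = 49
Cov(H,V) = ρ·SD(H)·SD(V) = -0.2·8.5·7 = -11.9
Var(-0.5H + 2V) = (-0.5)²·Var(H) + (2)²·Var(V) + 2·(-0.5)·(2)·Cov(H,V)
= 0.25·72.25 + 4·49 + -2·-11.9 = 237.8625
SD(-0.5H + 2V) = √237.8625 ≈ 15.4228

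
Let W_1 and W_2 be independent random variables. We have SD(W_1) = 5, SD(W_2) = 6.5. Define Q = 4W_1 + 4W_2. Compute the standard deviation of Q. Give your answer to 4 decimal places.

32.8024

var(W_1) = 25, var(W_2) = 42.25
By independence, var(Q) = (4)²var(W_1) + (4)²var(W_2)
= (4)²·25 + (4)²·42.25 = 1076
SD(Q) = √1076 ≈ 32.8024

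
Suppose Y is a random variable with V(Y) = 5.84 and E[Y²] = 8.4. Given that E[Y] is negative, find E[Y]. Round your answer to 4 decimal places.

-1.6000

(E[Y])² = E[Y²] − V(Y) = 8.4 − 5.84 = 2.56
E[Y] = −√2.56 = -1.6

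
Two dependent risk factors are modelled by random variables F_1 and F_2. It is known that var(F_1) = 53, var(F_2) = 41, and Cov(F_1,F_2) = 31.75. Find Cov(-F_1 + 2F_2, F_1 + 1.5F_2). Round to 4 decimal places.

85.8750

Cov(-F_1 + 2F_2, F_1 + 1.5F_2) = (-1)(1)var(F_1) + (2)(1.5)var(F_2) + [(-1)(1.5) + (2)(1)]Cov(F_1,F_2)
= -1·53 + 3·41 + 0.5·31.75 = 85.875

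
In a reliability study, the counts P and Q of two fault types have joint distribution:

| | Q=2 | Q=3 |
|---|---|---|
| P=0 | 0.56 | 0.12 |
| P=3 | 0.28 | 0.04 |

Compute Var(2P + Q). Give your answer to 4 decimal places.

7.8336

E[P] = 0.96,  E[Q] = 2.16,  E[PQ] = 2.04
Var(P) = 2.88 − (0.96)² = 1.9584;  Var(Q) = 4.8 − (2.16)² = 0.1344
cov(P,Q) = 2.04 − (0.96)(2.16) = -0.0336
Var(2P + Q) = (2)²·1.9584 + (1)²·0.1344 + 2·(2)·(1)·-0.0336 = 7.8336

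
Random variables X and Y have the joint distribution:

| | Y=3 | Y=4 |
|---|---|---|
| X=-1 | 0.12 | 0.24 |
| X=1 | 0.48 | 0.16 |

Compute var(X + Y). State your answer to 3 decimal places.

E[X] = 0.28,  E[Y] = 3.4,  E[XY] = 0.76
var(X) = 1 − (0.28)² = 0.9216;  var(Y) = 11.8 − (3.4)² = 0.24
Cov(X,Y) = 0.76 − (0.28)(3.4) = -0.192
var(X + Y) = (1)²·0.9216 + (1)²·0.24 + 2·(1)·(1)·-0.192 = 0.7776

0.778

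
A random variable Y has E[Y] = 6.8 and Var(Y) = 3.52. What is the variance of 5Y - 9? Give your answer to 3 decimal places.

Var(5Y - 9) = (5)²·Var(Y) = 25·3.52 = 88

88.000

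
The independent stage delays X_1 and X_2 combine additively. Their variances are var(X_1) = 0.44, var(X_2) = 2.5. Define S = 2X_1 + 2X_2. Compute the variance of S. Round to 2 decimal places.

By independence, var(S) = (2)²var(X_1) + (2)²var(X_2)
= (2)²·0.44 + (2)²·2.5 = 11.76

11.76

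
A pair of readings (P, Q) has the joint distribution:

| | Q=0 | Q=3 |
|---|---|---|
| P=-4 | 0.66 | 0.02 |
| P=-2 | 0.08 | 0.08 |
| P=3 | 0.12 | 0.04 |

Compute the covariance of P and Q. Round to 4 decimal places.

E[P] = -2.56,  E[Q] = 0.42
E[PQ] = -0.36
cov(P,Q) = E[PQ] − E[P]E[Q] = -0.36 − (-2.56)(0.42) = 0.7152

0.7152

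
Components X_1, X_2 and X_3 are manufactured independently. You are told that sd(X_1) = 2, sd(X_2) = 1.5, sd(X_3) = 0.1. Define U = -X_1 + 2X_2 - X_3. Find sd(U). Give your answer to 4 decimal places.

3.6069

var(X_1) = 4, var(X_2) = 2.25, var(X_3) = 0.01
By independence, var(U) = (-1)²var(X_1) + (2)²var(X_2) + (-1)²var(X_3)
= (-1)²·4 + (2)²·2.25 + (-1)²·0.01 = 13.01
sd(U) = √13.01 ≈ 3.6069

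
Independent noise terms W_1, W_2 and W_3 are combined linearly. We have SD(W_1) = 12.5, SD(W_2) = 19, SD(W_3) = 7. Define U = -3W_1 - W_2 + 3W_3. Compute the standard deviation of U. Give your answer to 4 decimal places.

46.9920

Var(W_1) = 156.25, Var(W_2) = 361, Var(W_3) = 49
By independence, Var(U) = (-3)²Var(W_1) + (-1)²Var(W_2) + (3)²Var(W_3)
= (-3)²·156.25 + (-1)²·361 + (3)²·49 = 2208.25
SD(U) = √2208.25 ≈ 46.9920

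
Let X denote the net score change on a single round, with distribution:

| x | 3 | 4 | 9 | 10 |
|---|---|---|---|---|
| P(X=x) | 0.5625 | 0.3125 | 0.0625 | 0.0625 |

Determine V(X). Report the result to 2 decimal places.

E[X] = (3)(0.5625) + (4)(0.3125) + (9)(0.0625) + (10)(0.0625) = 4.125
E[X²] = (3)²(0.5625) + (4)²(0.3125) + (9)²(0.0625) + (10)²(0.0625) = 21.375
V(X) = E[X²] − (E[X])² = 21.375 − (4.125)² = 4.359375

4.36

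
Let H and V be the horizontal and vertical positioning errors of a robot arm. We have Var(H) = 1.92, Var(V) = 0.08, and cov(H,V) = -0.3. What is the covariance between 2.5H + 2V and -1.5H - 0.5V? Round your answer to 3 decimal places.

-6.005

cov(2.5H + 2V, -1.5H - 0.5V) = (2.5)(-1.5)Var(H) + (2)(-0.5)Var(V) + [(2.5)(-0.5) + (2)(-1.5)]cov(H,V)
= -3.75·1.92 + -1·0.08 + -4.25·-0.3 = -6.005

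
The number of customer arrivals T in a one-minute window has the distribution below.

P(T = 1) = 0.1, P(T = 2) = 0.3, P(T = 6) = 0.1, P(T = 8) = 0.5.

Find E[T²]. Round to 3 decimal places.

36.900

E[T²] = (1)²(0.1) + (2)²(0.3) + (6)²(0.1) + (8)²(0.5) = 36.9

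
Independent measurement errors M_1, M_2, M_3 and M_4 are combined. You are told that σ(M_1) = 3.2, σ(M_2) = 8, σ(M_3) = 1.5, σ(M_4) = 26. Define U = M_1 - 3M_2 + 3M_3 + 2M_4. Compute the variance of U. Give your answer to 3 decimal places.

var(M_1) = 10.24, var(M_2) = 64, var(M_3) = 2.25, var(M_4) = 676
By independence, var(U) = (1)²var(M_1) + (-3)²var(M_2) + (3)²var(M_3) + (2)²var(M_4)
= (1)²·10.24 + (-3)²·64 + (3)²·2.25 + (2)²·676 = 3310.49

3310.490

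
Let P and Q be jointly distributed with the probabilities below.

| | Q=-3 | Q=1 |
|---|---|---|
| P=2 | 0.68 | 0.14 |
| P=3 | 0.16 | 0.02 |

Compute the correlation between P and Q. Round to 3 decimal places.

-0.062

E[P] = 2.18,  E[Q] = -2.36
E[PQ] = -5.18
Cov(P,Q) = E[PQ] − E[P]E[Q] = -5.18 − (2.18)(-2.36) = -0.0352
Var(P) = 0.1476,  Var(Q) = 2.1504
ρ = -0.0352 / √(0.1476·2.1504) ≈ -0.062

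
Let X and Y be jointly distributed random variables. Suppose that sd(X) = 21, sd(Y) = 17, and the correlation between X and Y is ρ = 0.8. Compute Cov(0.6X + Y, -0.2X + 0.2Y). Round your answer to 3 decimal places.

Var(X) = (21)² = 441;  Var(Y) = (17)² = 289
Cov(X,Y) = ρ·sd(X)·sd(Y) = 0.8·21·17 = 285.6
Cov(0.6X + Y, -0.2X + 0.2Y) = (0.6)(-0.2)Var(X) + (1)(0.2)Var(Y) + [(0.6)(0.2) + (1)(-0.2)]Cov(X,Y)
= -0.12·441 + 0.2·289 + -0.08·285.6 = -17.968

-17.968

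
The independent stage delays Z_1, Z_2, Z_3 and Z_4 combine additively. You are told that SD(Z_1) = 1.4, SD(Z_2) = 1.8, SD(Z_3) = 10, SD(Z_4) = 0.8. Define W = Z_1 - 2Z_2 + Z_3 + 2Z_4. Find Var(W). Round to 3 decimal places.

117.480

Var(Z_1) = 1.96, Var(Z_2) = 3.24, Var(Z_3) = 100, Var(Z_4) = 0.64
By independence, Var(W) = (1)²Var(Z_1) + (-2)²Var(Z_2) + (1)²Var(Z_3) + (2)²Var(Z_4)
= (1)²·1.96 + (-2)²·3.24 + (1)²·100 + (2)²·0.64 = 117.48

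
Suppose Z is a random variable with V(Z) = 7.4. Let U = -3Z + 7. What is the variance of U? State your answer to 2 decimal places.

66.60

V(-3Z + 7) = (-3)²·V(Z) = 9·7.4 = 66.6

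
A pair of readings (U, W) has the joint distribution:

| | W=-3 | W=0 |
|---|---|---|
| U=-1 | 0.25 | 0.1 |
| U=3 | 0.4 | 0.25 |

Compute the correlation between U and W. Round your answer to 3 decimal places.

E[U] = 1.6,  E[W] = -1.95
E[UW] = -2.85
Cov(U,W) = E[UW] − E[U]E[W] = -2.85 − (1.6)(-1.95) = 0.27
Var(U) = 3.64,  Var(W) = 2.0475
ρ = 0.27 / √(3.64·2.0475) ≈ 0.099

0.099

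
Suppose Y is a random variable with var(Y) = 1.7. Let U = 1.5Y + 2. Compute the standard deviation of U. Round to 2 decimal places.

1.96

var(1.5Y + 2) = (1.5)²·1.7 = 3.825
SD(U) = √3.825 ≈ 1.96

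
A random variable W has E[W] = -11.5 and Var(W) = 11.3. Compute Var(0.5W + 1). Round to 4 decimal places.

Var(0.5W + 1) = (0.5)²·Var(W) = 0.25·11.3 = 2.825

2.8250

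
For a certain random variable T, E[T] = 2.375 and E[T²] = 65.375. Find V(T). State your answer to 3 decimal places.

V(T) = 65.375 − (2.375)² = 59.734375

59.734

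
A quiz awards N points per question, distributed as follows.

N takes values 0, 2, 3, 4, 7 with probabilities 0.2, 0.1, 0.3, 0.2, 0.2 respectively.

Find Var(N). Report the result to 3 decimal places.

E[N] = (0)(0.2) + (2)(0.1) + (3)(0.3) + (4)(0.2) + (7)(0.2) = 3.3
E[N²] = (0)²(0.2) + (2)²(0.1) + (3)²(0.3) + (4)²(0.2) + (7)²(0.2) = 16.1
Var(N) = E[N²] − (E[N])² = 16.1 − (3.3)² = 5.21

5.210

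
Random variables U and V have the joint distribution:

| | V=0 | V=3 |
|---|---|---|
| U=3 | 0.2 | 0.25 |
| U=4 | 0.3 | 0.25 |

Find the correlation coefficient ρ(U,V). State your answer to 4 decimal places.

E[U] = 3.55,  E[V] = 1.5
E[UV] = 5.25
cov(U,V) = E[UV] − E[U]E[V] = 5.25 − (3.55)(1.5) = -0.075
Var(U) = 0.2475,  Var(V) = 2.25
ρ = -0.075 / √(0.2475·2.25) ≈ -0.1005

-0.1005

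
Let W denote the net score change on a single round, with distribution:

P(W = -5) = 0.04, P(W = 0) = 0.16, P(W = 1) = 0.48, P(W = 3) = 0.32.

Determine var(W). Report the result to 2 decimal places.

2.82

E[W] = (-5)(0.04) + (0)(0.16) + (1)(0.48) + (3)(0.32) = 1.24
E[W²] = (-5)²(0.04) + (0)²(0.16) + (1)²(0.48) + (3)²(0.32) = 4.36
var(W) = E[W²] − (E[W])² = 4.36 − (1.24)² = 2.8224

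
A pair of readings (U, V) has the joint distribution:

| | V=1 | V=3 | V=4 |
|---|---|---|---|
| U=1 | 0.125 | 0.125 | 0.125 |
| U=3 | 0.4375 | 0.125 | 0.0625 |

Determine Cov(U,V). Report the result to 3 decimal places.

E[U] = 2.25,  E[V] = 2.0625
E[UV] = 4.1875
Cov(U,V) = E[UV] − E[U]E[V] = 4.1875 − (2.25)(2.0625) = -0.453125

-0.453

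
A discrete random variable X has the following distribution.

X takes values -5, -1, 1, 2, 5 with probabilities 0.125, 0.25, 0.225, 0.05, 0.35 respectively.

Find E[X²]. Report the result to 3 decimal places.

12.550

E[X²] = (-5)²(0.125) + (-1)²(0.25) + (1)²(0.225) + (2)²(0.05) + (5)²(0.35) = 12.55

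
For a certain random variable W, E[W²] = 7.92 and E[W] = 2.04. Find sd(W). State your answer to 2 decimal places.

Var(W) = 7.92 − (2.04)² = 3.7584
sd(W) = √3.7584 ≈ 1.94

1.94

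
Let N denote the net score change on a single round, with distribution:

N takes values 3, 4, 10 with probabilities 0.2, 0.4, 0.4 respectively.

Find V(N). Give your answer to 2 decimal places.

9.76

E[N] = (3)(0.2) + (4)(0.4) + (10)(0.4) = 6.2
E[N²] = (3)²(0.2) + (4)²(0.4) + (10)²(0.4) = 48.2
V(N) = E[N²] − (E[N])² = 48.2 − (6.2)² = 9.76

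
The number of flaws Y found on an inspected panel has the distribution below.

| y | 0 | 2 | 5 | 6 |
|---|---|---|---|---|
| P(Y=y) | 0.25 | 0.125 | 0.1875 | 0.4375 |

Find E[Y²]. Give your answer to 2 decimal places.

E[Y²] = (0)²(0.25) + (2)²(0.125) + (5)²(0.1875) + (6)²(0.4375) = 20.9375

20.94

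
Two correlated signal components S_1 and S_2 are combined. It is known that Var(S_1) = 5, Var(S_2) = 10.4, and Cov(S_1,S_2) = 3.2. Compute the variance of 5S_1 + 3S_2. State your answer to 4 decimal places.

314.6000

Var(5S_1 + 3S_2) = (5)²·Var(S_1) + (3)²·Var(S_2) + 2·(5)·(3)·Cov(S_1,S_2)
= 25·5 + 9·10.4 + 30·3.2 = 314.6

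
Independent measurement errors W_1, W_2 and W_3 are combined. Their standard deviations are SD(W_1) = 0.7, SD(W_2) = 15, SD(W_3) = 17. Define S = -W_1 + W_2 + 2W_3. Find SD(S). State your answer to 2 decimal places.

37.17

Var(W_1) = 0.49, Var(W_2) = 225, Var(W_3) = 289
By independence, Var(S) = (-1)²Var(W_1) + (1)²Var(W_2) + (2)²Var(W_3)
= (-1)²·0.49 + (1)²·225 + (2)²·289 = 1381.49
SD(S) = √1381.49 ≈ 37.17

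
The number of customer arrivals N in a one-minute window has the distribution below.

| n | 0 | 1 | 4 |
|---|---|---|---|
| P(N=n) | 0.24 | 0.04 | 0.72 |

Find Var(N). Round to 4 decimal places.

3.0336

E[N] = (0)(0.24) + (1)(0.04) + (4)(0.72) = 2.92
E[N²] = (0)²(0.24) + (1)²(0.04) + (4)²(0.72) = 11.56
Var(N) = E[N²] − (E[N])² = 11.56 − (2.92)² = 3.0336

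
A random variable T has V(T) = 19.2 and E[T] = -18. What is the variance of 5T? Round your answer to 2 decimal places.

480.00

V(5T) = (5)²·V(T) = 25·19.2 = 480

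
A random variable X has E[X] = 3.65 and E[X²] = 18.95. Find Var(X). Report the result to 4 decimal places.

Var(X) = 18.95 − (3.65)² = 5.6275

5.6275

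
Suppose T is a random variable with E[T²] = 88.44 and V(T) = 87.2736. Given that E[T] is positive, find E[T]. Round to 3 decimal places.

1.080

(E[T])² = E[T²] − V(T) = 88.44 − 87.2736 = 1.1664
E[T] = √1.1664 = 1.08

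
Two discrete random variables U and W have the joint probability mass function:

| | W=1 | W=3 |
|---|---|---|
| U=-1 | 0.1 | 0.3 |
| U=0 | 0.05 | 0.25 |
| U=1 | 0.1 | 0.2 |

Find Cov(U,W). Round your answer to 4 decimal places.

E[U] = -0.1,  E[W] = 2.5
E[UW] = -0.3
Cov(U,W) = E[UW] − E[U]E[W] = -0.3 − (-0.1)(2.5) = -0.05

-0.0500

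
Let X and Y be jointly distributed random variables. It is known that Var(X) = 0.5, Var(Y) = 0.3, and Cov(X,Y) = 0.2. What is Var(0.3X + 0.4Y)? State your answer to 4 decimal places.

0.1410

Var(0.3X + 0.4Y) = (0.3)²·Var(X) + (0.4)²·Var(Y) + 2·(0.3)·(0.4)·Cov(X,Y)
= 0.09·0.5 + 0.16·0.3 + 0.24·0.2 = 0.141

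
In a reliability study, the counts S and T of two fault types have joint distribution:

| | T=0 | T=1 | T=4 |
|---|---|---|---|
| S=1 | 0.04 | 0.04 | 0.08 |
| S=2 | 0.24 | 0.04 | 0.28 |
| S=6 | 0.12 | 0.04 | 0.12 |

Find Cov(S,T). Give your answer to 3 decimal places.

E[S] = 2.96,  E[T] = 2.04
E[ST] = 5.8
Cov(S,T) = E[ST] − E[S]E[T] = 5.8 − (2.96)(2.04) = -0.2384

-0.238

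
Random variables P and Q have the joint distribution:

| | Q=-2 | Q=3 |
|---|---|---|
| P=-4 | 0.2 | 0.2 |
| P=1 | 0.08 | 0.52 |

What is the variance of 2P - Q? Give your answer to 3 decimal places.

20.240

E[P] = -1,  E[Q] = 1.6,  E[PQ] = 0.6
Var(P) = 7 − (-1)² = 6;  Var(Q) = 7.6 − (1.6)² = 5.04
Cov(P,Q) = 0.6 − (-1)(1.6) = 2.2
Var(2P - Q) = (2)²·6 + (-1)²·5.04 + 2·(2)·(-1)·2.2 = 20.24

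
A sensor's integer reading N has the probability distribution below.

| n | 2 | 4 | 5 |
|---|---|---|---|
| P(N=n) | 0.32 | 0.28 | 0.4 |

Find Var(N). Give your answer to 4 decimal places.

1.6224

E[N] = (2)(0.32) + (4)(0.28) + (5)(0.4) = 3.76
E[N²] = (2)²(0.32) + (4)²(0.28) + (5)²(0.4) = 15.76
Var(N) = E[N²] − (E[N])² = 15.76 − (3.76)² = 1.6224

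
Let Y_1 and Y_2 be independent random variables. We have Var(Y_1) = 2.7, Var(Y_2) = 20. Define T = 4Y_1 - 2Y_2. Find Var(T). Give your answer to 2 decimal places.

By independence, Var(T) = (4)²Var(Y_1) + (-2)²Var(Y_2)
= (4)²·2.7 + (-2)²·20 = 123.2

123.20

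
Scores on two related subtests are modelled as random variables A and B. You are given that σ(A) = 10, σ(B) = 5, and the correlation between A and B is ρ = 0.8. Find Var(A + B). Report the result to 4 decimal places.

Var(A) = (10)² = 100;  Var(B) = (5)² = 25
Cov(A,B) = ρ·σ(A)·σ(B) = 0.8·10·5 = 40
Var(A + B) = (1)²·Var(A) + (1)²·Var(B) + 2·(1)·(1)·Cov(A,B)
= 1·100 + 1·25 + 2·40 = 205

205.0000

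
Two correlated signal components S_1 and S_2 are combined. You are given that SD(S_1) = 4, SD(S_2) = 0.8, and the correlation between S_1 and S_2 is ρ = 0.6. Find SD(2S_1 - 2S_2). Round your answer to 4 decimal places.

Var(S_1) = (4)² = 16;  Var(S_2) = (0.8)² = 0.64
Cov(S_1,S_2) = ρ·SD(S_1)·SD(S_2) = 0.6·4·0.8 = 1.92
Var(2S_1 - 2S_2) = (2)²·Var(S_1) + (-2)²·Var(S_2) + 2·(2)·(-2)·Cov(S_1,S_2)
= 4·16 + 4·0.64 + -8·1.92 = 51.2
SD(2S_1 - 2S_2) = √51.2 ≈ 7.1554

7.1554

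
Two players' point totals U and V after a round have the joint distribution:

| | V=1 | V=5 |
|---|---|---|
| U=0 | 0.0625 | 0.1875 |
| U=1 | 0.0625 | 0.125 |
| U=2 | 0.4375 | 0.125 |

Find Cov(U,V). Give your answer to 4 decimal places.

E[U] = 1.3125,  E[V] = 2.75
E[UV] = 2.8125
Cov(U,V) = E[UV] − E[U]E[V] = 2.8125 − (1.3125)(2.75) = -0.796875

-0.7969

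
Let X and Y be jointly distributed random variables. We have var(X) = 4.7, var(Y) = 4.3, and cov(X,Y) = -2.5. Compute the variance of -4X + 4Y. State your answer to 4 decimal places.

224.0000

var(-4X + 4Y) = (-4)²·var(X) + (4)²·var(Y) + 2·(-4)·(4)·cov(X,Y)
= 16·4.7 + 16·4.3 + -32·-2.5 = 224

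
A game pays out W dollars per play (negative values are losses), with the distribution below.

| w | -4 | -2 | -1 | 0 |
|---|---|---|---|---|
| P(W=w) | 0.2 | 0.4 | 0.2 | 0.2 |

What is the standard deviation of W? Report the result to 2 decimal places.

E[W] = (-4)(0.2) + (-2)(0.4) + (-1)(0.2) + (0)(0.2) = -1.8
E[W²] = (-4)²(0.2) + (-2)²(0.4) + (-1)²(0.2) + (0)²(0.2) = 5
Var(W) = E[W²] − (E[W])² = 5 − (-1.8)² = 1.76
SD(W) = √1.76 ≈ 1.33

1.33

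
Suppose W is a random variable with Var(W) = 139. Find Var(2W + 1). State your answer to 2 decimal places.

556.00

Var(2W + 1) = (2)²·Var(W) = 4·139 = 556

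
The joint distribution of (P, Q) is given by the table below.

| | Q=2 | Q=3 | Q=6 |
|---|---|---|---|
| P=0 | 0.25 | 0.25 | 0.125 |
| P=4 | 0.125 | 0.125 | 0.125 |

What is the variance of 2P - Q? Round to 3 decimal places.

E[P] = 1.5,  E[Q] = 3.375,  E[PQ] = 5.5
Var(P) = 6 − (1.5)² = 3.75;  Var(Q) = 13.875 − (3.375)² = 2.484375
Cov(P,Q) = 5.5 − (1.5)(3.375) = 0.4375
Var(2P - Q) = (2)²·3.75 + (-1)²·2.484375 + 2·(2)·(-1)·0.4375 = 15.734375

15.734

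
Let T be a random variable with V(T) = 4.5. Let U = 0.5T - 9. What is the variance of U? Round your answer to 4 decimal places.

1.1250

V(0.5T - 9) = (0.5)²·V(T) = 0.25·4.5 = 1.125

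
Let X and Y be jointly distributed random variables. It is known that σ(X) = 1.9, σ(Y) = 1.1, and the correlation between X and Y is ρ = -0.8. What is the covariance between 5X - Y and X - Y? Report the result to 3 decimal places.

var(X) = (1.9)² = 3.61;  var(Y) = (1.1)² = 1.21
cov(X,Y) = ρ·σ(X)·σ(Y) = -0.8·1.9·1.1 = -1.672
cov(5X - Y, X - Y) = (5)(1)var(X) + (-1)(-1)var(Y) + [(5)(-1) + (-1)(1)]cov(X,Y)
= 5·3.61 + 1·1.21 + -6·-1.672 = 29.292

29.292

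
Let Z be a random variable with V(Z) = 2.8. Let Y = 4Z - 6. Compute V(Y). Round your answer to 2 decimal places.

V(4Z - 6) = (4)²·V(Z) = 16·2.8 = 44.8

44.80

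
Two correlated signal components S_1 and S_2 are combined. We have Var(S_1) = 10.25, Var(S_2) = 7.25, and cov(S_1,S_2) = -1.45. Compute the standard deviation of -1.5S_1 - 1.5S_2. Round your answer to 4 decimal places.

5.7315

Var(-1.5S_1 - 1.5S_2) = (-1.5)²·Var(S_1) + (-1.5)²·Var(S_2) + 2·(-1.5)·(-1.5)·cov(S_1,S_2)
= 2.25·10.25 + 2.25·7.25 + 4.5·-1.45 = 32.85
sd(-1.5S_1 - 1.5S_2) = √32.85 ≈ 5.7315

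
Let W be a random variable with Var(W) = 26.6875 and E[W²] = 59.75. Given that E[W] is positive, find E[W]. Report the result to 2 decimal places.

(E[W])² = E[W²] − Var(W) = 59.75 − 26.6875 = 33.0625
E[W] = √33.0625 = 5.75

5.75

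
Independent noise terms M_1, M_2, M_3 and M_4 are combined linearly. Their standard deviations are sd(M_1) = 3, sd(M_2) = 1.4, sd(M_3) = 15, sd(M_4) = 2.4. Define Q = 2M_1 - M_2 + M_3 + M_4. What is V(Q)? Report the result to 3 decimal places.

268.720

V(M_1) = 9, V(M_2) = 1.96, V(M_3) = 225, V(M_4) = 5.76
By independence, V(Q) = (2)²V(M_1) + (-1)²V(M_2) + (1)²V(M_3) + (1)²V(M_4)
= (2)²·9 + (-1)²·1.96 + (1)²·225 + (1)²·5.76 = 268.72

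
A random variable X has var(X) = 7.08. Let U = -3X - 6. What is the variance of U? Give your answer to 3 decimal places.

var(-3X - 6) = (-3)²·var(X) = 9·7.08 = 63.72

63.720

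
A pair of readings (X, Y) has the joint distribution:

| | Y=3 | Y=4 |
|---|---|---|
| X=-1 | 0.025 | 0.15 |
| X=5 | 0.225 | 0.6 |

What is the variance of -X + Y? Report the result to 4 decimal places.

E[X] = 3.95,  E[Y] = 3.75,  E[XY] = 14.7
Var(X) = 20.8 − (3.95)² = 5.1975;  Var(Y) = 14.25 − (3.75)² = 0.1875
Cov(X,Y) = 14.7 − (3.95)(3.75) = -0.1125
Var(-X + Y) = (-1)²·5.1975 + (1)²·0.1875 + 2·(-1)·(1)·-0.1125 = 5.61

5.6100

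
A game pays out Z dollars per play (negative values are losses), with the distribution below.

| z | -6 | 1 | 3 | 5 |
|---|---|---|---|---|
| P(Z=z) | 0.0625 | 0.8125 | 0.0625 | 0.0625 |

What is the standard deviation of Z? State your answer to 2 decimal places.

E[Z] = (-6)(0.0625) + (1)(0.8125) + (3)(0.0625) + (5)(0.0625) = 0.9375
E[Z²] = (-6)²(0.0625) + (1)²(0.8125) + (3)²(0.0625) + (5)²(0.0625) = 5.1875
V(Z) = E[Z²] − (E[Z])² = 5.1875 − (0.9375)² = 4.30859375
σ(Z) = √4.30859375 ≈ 2.08

2.08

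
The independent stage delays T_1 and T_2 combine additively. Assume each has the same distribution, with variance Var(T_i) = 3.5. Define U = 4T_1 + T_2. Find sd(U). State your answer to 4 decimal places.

By independence, Var(U) = (4)²Var(T_1) + (1)²Var(T_2)
= (4)²·3.5 + (1)²·3.5 = 59.5
sd(U) = √59.5 ≈ 7.7136

7.7136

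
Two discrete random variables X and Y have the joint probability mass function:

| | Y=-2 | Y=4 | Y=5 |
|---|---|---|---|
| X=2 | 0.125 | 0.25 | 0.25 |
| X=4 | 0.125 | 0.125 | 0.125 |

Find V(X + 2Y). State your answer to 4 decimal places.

E[X] = 2.75,  E[Y] = 2.875,  E[XY] = 7.5
V(X) = 8.5 − (2.75)² = 0.9375;  V(Y) = 16.375 − (2.875)² = 8.109375
Cov(X,Y) = 7.5 − (2.75)(2.875) = -0.40625
V(X + 2Y) = (1)²·0.9375 + (2)²·8.109375 + 2·(1)·(2)·-0.40625 = 31.75

31.7500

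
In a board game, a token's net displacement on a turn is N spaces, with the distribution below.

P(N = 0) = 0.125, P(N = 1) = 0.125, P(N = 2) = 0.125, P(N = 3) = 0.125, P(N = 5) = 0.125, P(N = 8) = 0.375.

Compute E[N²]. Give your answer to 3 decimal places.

E[N²] = (0)²(0.125) + (1)²(0.125) + (2)²(0.125) + (3)²(0.125) + (5)²(0.125) + (8)²(0.375) = 28.875

28.875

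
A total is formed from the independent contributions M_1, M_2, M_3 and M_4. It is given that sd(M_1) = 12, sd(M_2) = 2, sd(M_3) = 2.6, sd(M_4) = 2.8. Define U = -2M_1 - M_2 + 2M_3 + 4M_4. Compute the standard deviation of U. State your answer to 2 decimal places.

27.06

Var(M_1) = 144, Var(M_2) = 4, Var(M_3) = 6.76, Var(M_4) = 7.84
By independence, Var(U) = (-2)²Var(M_1) + (-1)²Var(M_2) + (2)²Var(M_3) + (4)²Var(M_4)
= (-2)²·144 + (-1)²·4 + (2)²·6.76 + (4)²·7.84 = 732.48
sd(U) = √732.48 ≈ 27.06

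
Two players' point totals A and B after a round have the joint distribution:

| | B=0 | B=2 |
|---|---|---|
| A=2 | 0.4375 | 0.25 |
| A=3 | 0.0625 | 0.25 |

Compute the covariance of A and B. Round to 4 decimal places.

E[A] = 2.3125,  E[B] = 1
E[AB] = 2.5
Cov(A,B) = E[AB] − E[A]E[B] = 2.5 − (2.3125)(1) = 0.1875

0.1875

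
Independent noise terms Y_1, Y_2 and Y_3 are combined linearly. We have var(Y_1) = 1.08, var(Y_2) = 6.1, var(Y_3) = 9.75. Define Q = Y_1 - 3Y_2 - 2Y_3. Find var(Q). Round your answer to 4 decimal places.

94.9800

By independence, var(Q) = (1)²var(Y_1) + (-3)²var(Y_2) + (-2)²var(Y_3)
= (1)²·1.08 + (-3)²·6.1 + (-2)²·9.75 = 94.98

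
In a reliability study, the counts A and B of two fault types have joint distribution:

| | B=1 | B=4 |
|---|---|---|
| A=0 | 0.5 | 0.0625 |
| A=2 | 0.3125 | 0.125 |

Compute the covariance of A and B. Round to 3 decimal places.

E[A] = 0.875,  E[B] = 1.5625
E[AB] = 1.625
Cov(A,B) = E[AB] − E[A]E[B] = 1.625 − (0.875)(1.5625) = 0.2578125

0.258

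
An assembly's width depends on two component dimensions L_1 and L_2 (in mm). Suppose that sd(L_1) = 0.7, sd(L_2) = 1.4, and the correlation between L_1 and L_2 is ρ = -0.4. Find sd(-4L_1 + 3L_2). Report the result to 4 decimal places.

var(L_1) = (0.7)² = 0.49;  var(L_2) = (1.4)² = 1.96
cov(L_1,L_2) = ρ·sd(L_1)·sd(L_2) = -0.4·0.7·1.4 = -0.392
var(-4L_1 + 3L_2) = (-4)²·var(L_1) + (3)²·var(L_2) + 2·(-4)·(3)·cov(L_1,L_2)
= 16·0.49 + 9·1.96 + -24·-0.392 = 34.888
sd(-4L_1 + 3L_2) = √34.888 ≈ 5.9066

5.9066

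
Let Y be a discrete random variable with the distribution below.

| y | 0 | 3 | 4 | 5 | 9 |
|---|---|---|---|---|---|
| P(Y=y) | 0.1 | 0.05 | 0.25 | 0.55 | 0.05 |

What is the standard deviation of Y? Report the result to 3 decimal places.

1.824

E[Y] = (0)(0.1) + (3)(0.05) + (4)(0.25) + (5)(0.55) + (9)(0.05) = 4.35
E[Y²] = (0)²(0.1) + (3)²(0.05) + (4)²(0.25) + (5)²(0.55) + (9)²(0.05) = 22.25
V(Y) = E[Y²] − (E[Y])² = 22.25 − (4.35)² = 3.3275
sd(Y) = √3.3275 ≈ 1.824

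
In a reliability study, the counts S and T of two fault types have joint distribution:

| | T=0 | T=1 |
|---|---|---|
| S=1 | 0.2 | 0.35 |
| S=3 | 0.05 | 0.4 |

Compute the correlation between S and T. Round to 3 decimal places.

0.290

E[S] = 1.9,  E[T] = 0.75
E[ST] = 1.55
cov(S,T) = E[ST] − E[S]E[T] = 1.55 − (1.9)(0.75) = 0.125
Var(S) = 0.99,  Var(T) = 0.1875
ρ = 0.125 / √(0.99·0.1875) ≈ 0.290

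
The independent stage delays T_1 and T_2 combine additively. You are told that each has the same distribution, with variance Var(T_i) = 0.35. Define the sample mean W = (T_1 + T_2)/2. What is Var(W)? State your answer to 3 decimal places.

By independence, Var(W) = (0.5)²Var(T_1) + (0.5)²Var(T_2)
= (0.5)²·0.35 + (0.5)²·0.35 = 0.175

0.175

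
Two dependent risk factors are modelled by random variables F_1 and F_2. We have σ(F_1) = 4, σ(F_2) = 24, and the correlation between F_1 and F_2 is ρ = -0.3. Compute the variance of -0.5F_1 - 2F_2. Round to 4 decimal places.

2250.4000

var(F_1) = (4)² = 16;  var(F_2) = (24)² = 576
cov(F_1,F_2) = ρ·σ(F_1)·σ(F_2) = -0.3·4·24 = -28.8
var(-0.5F_1 - 2F_2) = (-0.5)²·var(F_1) + (-2)²·var(F_2) + 2·(-0.5)·(-2)·cov(F_1,F_2)
= 0.25·16 + 4·576 + 2·-28.8 = 2250.4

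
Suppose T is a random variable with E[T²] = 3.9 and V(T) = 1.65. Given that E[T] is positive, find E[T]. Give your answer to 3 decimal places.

(E[T])² = E[T²] − V(T) = 3.9 − 1.65 = 2.25
E[T] = √2.25 = 1.5

1.500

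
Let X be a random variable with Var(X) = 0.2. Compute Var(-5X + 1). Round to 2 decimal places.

Var(-5X + 1) = (-5)²·Var(X) = 25·0.2 = 5

5.00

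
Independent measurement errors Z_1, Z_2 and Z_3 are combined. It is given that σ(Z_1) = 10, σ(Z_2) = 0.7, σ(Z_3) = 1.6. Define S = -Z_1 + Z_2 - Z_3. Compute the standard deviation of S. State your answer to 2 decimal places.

10.15

V(Z_1) = 100, V(Z_2) = 0.49, V(Z_3) = 2.56
By independence, V(S) = (-1)²V(Z_1) + (1)²V(Z_2) + (-1)²V(Z_3)
= (-1)²·100 + (1)²·0.49 + (-1)²·2.56 = 103.05
σ(S) = √103.05 ≈ 10.15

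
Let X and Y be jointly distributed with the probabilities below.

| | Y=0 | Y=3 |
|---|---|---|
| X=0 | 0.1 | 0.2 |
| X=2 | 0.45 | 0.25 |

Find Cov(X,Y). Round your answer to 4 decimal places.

-0.3900

E[X] = 1.4,  E[Y] = 1.35
E[XY] = 1.5
Cov(X,Y) = E[XY] − E[X]E[Y] = 1.5 − (1.4)(1.35) = -0.39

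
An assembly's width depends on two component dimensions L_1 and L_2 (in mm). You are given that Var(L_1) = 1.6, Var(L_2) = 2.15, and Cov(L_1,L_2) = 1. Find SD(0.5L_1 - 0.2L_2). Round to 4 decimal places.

0.5348

Var(0.5L_1 - 0.2L_2) = (0.5)²·Var(L_1) + (-0.2)²·Var(L_2) + 2·(0.5)·(-0.2)·Cov(L_1,L_2)
= 0.25·1.6 + 0.04·2.15 + -0.2·1 = 0.286
SD(0.5L_1 - 0.2L_2) = √0.286 ≈ 0.5348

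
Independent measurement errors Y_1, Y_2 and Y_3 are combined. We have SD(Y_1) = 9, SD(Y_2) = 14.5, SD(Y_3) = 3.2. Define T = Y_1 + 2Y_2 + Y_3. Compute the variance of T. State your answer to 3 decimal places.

932.240

var(Y_1) = 81, var(Y_2) = 210.25, var(Y_3) = 10.24
By independence, var(T) = (1)²var(Y_1) + (2)²var(Y_2) + (1)²var(Y_3)
= (1)²·81 + (2)²·210.25 + (1)²·10.24 = 932.24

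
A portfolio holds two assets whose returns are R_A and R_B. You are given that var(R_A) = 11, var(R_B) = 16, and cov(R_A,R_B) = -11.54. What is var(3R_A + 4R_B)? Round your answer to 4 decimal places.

var(3R_A + 4R_B) = (3)²·var(R_A) + (4)²·var(R_B) + 2·(3)·(4)·cov(R_A,R_B)
= 9·11 + 16·16 + 24·-11.54 = 78.04

78.0400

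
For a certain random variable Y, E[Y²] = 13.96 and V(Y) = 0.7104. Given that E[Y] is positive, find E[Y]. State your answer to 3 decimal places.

3.640

(E[Y])² = E[Y²] − V(Y) = 13.96 − 0.7104 = 13.2496
E[Y] = √13.2496 = 3.64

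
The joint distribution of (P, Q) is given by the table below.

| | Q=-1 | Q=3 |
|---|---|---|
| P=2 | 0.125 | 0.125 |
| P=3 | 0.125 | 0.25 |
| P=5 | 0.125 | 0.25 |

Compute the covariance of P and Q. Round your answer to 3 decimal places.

0.250

E[P] = 3.5,  E[Q] = 1.5
E[PQ] = 5.5
Cov(P,Q) = E[PQ] − E[P]E[Q] = 5.5 − (3.5)(1.5) = 0.25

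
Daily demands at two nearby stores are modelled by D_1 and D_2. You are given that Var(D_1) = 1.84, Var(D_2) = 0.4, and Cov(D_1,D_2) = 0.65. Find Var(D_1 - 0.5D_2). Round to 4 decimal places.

Var(D_1 - 0.5D_2) = (1)²·Var(D_1) + (-0.5)²·Var(D_2) + 2·(1)·(-0.5)·Cov(D_1,D_2)
= 1·1.84 + 0.25·0.4 + -1·0.65 = 1.29

1.2900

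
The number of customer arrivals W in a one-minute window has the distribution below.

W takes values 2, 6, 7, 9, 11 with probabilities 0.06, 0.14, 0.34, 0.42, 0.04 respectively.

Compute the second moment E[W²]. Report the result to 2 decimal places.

60.80

E[W²] = (2)²(0.06) + (6)²(0.14) + (7)²(0.34) + (9)²(0.42) + (11)²(0.04) = 60.8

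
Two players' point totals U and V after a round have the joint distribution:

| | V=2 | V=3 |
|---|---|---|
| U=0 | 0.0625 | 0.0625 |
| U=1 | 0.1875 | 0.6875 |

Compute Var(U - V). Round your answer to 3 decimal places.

E[U] = 0.875,  E[V] = 2.75,  E[UV] = 2.4375
Var(U) = 0.875 − (0.875)² = 0.109375;  Var(V) = 7.75 − (2.75)² = 0.1875
cov(U,V) = 2.4375 − (0.875)(2.75) = 0.03125
Var(U - V) = (1)²·0.109375 + (-1)²·0.1875 + 2·(1)·(-1)·0.03125 = 0.234375

0.234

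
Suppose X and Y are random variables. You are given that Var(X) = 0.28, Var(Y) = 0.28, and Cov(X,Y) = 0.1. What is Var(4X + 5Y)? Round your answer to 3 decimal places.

15.480

Var(4X + 5Y) = (4)²·Var(X) + (5)²·Var(Y) + 2·(4)·(5)·Cov(X,Y)
= 16·0.28 + 25·0.28 + 40·0.1 = 15.48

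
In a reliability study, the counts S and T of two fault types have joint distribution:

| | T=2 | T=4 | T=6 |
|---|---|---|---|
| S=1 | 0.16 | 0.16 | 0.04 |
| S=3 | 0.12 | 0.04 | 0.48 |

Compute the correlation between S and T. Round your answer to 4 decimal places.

0.4991

E[S] = 2.28,  E[T] = 4.48
E[ST] = 11.04
Cov(S,T) = E[ST] − E[S]E[T] = 11.04 − (2.28)(4.48) = 0.8256
Var(S) = 0.9216,  Var(T) = 2.9696
ρ = 0.8256 / √(0.9216·2.9696) ≈ 0.4991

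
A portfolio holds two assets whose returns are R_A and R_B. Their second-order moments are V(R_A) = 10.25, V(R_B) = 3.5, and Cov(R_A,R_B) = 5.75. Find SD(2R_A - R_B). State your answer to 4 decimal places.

4.6368

V(2R_A - R_B) = (2)²·V(R_A) + (-1)²·V(R_B) + 2·(2)·(-1)·Cov(R_A,R_B)
= 4·10.25 + 1·3.5 + -4·5.75 = 21.5
SD(2R_A - R_B) = √21.5 ≈ 4.6368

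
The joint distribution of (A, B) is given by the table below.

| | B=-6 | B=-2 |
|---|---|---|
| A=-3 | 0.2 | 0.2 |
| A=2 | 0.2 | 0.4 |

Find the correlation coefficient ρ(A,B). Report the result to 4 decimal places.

0.1667

E[A] = 0,  E[B] = -3.6
E[AB] = 0.8
Cov(A,B) = E[AB] − E[A]E[B] = 0.8 − (0)(-3.6) = 0.8
Var(A) = 6,  Var(B) = 3.84
ρ = 0.8 / √(6·3.84) ≈ 0.1667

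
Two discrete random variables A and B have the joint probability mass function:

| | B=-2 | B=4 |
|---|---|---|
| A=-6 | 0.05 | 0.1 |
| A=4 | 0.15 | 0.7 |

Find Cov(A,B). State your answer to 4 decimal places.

E[A] = 2.5,  E[B] = 2.8
E[AB] = 8.2
Cov(A,B) = E[AB] − E[A]E[B] = 8.2 − (2.5)(2.8) = 1.2

1.2000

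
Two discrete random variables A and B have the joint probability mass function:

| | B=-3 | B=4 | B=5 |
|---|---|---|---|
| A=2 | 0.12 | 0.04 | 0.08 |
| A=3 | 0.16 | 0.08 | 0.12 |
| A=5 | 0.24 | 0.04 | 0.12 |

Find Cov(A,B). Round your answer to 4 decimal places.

-0.5008

E[A] = 3.56,  E[B] = 0.68
E[AB] = 1.92
Cov(A,B) = E[AB] − E[A]E[B] = 1.92 − (3.56)(0.68) = -0.5008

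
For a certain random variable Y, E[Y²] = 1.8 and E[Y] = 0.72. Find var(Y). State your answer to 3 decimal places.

1.282

var(Y) = 1.8 − (0.72)² = 1.2816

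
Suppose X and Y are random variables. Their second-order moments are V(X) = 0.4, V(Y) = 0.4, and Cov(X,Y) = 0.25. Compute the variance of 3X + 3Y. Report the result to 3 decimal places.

V(3X + 3Y) = (3)²·V(X) + (3)²·V(Y) + 2·(3)·(3)·Cov(X,Y)
= 9·0.4 + 9·0.4 + 18·0.25 = 11.7

11.700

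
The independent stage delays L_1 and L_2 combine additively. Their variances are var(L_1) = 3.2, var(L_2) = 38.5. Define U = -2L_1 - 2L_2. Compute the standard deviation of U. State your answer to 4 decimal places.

By independence, var(U) = (-2)²var(L_1) + (-2)²var(L_2)
= (-2)²·3.2 + (-2)²·38.5 = 166.8
sd(U) = √166.8 ≈ 12.9151

12.9151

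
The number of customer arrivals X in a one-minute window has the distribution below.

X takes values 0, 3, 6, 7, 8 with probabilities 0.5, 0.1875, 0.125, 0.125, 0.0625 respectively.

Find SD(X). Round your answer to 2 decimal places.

E[X] = (0)(0.5) + (3)(0.1875) + (6)(0.125) + (7)(0.125) + (8)(0.0625) = 2.6875
E[X²] = (0)²(0.5) + (3)²(0.1875) + (6)²(0.125) + (7)²(0.125) + (8)²(0.0625) = 16.3125
Var(X) = E[X²] − (E[X])² = 16.3125 − (2.6875)² = 9.08984375
SD(X) = √9.08984375 ≈ 3.01

3.01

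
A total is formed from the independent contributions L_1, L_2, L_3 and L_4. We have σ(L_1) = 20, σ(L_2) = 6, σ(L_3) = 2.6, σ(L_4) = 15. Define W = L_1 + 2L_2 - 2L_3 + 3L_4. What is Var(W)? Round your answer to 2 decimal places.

2596.04

Var(L_1) = 400, Var(L_2) = 36, Var(L_3) = 6.76, Var(L_4) = 225
By independence, Var(W) = (1)²Var(L_1) + (2)²Var(L_2) + (-2)²Var(L_3) + (3)²Var(L_4)
= (1)²·400 + (2)²·36 + (-2)²·6.76 + (3)²·225 = 2596.04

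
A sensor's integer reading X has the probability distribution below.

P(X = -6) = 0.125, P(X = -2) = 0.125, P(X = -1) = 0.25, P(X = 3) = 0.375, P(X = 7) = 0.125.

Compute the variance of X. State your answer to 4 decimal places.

E[X] = (-6)(0.125) + (-2)(0.125) + (-1)(0.25) + (3)(0.375) + (7)(0.125) = 0.75
E[X²] = (-6)²(0.125) + (-2)²(0.125) + (-1)²(0.25) + (3)²(0.375) + (7)²(0.125) = 14.75
var(X) = E[X²] − (E[X])² = 14.75 − (0.75)² = 14.1875

14.1875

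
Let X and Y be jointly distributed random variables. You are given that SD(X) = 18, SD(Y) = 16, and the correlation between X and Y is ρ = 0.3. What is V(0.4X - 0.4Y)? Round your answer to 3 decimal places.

V(X) = (18)² = 324;  V(Y) = (16)² = 256
Cov(X,Y) = ρ·SD(X)·SD(Y) = 0.3·18·16 = 86.4
V(0.4X - 0.4Y) = (0.4)²·V(X) + (-0.4)²·V(Y) + 2·(0.4)·(-0.4)·Cov(X,Y)
= 0.16·324 + 0.16·256 + -0.32·86.4 = 65.152

65.152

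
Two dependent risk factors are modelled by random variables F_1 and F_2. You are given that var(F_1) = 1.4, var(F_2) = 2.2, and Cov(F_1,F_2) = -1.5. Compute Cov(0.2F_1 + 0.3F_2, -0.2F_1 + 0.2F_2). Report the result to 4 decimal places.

0.1060

Cov(0.2F_1 + 0.3F_2, -0.2F_1 + 0.2F_2) = (0.2)(-0.2)var(F_1) + (0.3)(0.2)var(F_2) + [(0.2)(0.2) + (0.3)(-0.2)]Cov(F_1,F_2)
= -0.04·1.4 + 0.06·2.2 + -0.02·-1.5 = 0.106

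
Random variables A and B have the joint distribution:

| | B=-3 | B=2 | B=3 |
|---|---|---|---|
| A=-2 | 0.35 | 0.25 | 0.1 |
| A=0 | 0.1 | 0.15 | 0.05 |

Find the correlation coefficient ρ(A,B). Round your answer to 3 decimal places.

0.149

E[A] = -1.4,  E[B] = -0.1
E[AB] = 0.5
Cov(A,B) = E[AB] − E[A]E[B] = 0.5 − (-1.4)(-0.1) = 0.36
Var(A) = 0.84,  Var(B) = 6.99
ρ = 0.36 / √(0.84·6.99) ≈ 0.149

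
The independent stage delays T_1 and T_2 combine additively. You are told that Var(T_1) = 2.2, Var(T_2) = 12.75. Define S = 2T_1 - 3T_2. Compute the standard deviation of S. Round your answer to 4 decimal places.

By independence, Var(S) = (2)²Var(T_1) + (-3)²Var(T_2)
= (2)²·2.2 + (-3)²·12.75 = 123.55
SD(S) = √123.55 ≈ 11.1153

11.1153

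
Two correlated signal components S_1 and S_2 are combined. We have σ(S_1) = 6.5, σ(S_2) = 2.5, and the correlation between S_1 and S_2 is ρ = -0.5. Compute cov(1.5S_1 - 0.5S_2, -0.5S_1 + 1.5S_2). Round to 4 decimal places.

Var(S_1) = (6.5)² = 42.25;  Var(S_2) = (2.5)² = 6.25
cov(S_1,S_2) = ρ·σ(S_1)·σ(S_2) = -0.5·6.5·2.5 = -8.125
cov(1.5S_1 - 0.5S_2, -0.5S_1 + 1.5S_2) = (1.5)(-0.5)Var(S_1) + (-0.5)(1.5)Var(S_2) + [(1.5)(1.5) + (-0.5)(-0.5)]cov(S_1,S_2)
= -0.75·42.25 + -0.75·6.25 + 2.5·-8.125 = -56.6875

-56.6875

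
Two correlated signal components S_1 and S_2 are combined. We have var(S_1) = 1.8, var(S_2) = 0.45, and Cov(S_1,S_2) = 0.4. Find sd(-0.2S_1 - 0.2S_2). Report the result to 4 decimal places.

0.3493

var(-0.2S_1 - 0.2S_2) = (-0.2)²·var(S_1) + (-0.2)²·var(S_2) + 2·(-0.2)·(-0.2)·Cov(S_1,S_2)
= 0.04·1.8 + 0.04·0.45 + 0.08·0.4 = 0.122
sd(-0.2S_1 - 0.2S_2) = √0.122 ≈ 0.3493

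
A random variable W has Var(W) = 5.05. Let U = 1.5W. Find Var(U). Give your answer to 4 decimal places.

11.3625

Var(1.5W) = (1.5)²·Var(W) = 2.25·5.05 = 11.3625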